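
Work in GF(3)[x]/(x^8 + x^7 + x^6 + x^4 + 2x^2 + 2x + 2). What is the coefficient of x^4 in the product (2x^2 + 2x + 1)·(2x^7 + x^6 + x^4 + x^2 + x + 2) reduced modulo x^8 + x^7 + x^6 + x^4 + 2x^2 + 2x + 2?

1

Multiply in GF(3)[x]: (2x^2 + 2x + 1)·(2x^7 + x^6 + x^4 + x^2 + x + 2) = x^9 + x^7 + 2x^5 + x^3 + x^2 + 2x + 2.
Reduce using x^8 ≡ 2x^7 + 2x^6 + 2x^4 + x^2 + x + 1 (mod x^8 + x^7 + x^6 + x^4 + 2x^2 + 2x + 2).
Reduced: x^7 + x^6 + x^5 + x^4 + 2x^3 + x^2 + 2x + 1.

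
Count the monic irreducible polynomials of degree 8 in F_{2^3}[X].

2096640

x^(8^8) − x is the product of all monic irreducibles of degree dividing 8; Möbius inversion gives N = (1/8) Σ μ(8/d)·8^d.
Divisors of 8: 1, 2, 4, 8; μ(8/d) for each: 0, 0, -1, 1.
Σ = − 8^4 + 8^8 = 16773120.
N = 16773120/8 = 2096640.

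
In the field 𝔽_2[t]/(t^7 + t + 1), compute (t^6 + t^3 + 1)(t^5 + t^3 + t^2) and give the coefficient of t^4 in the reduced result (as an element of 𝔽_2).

1

Multiply in 𝔽_2[t]: (t^6 + t^3 + 1)·(t^5 + t^3 + t^2) = t^11 + t^9 + t^6 + t^3 + t^2.
Reduce using t^7 ≡ t + 1 (mod t^7 + t + 1).
Reduced: t^6 + t^5 + t^4.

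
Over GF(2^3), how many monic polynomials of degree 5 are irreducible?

6552

x^(8^5) − x is the product of all monic irreducibles of degree dividing 5; Möbius inversion gives N = (1/5) Σ μ(5/d)·8^d.
Divisors of 5: 1, 5; μ(5/d) for each: -1, 1.
Σ = − 8^1 + 8^5 = 32760.
N = 32760/5 = 6552.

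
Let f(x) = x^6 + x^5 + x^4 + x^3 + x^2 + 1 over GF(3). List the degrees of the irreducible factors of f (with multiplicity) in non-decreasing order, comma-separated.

Roots in GF(3): f(0) = 1; f(1) = 0 → root; f(2) = 2.
Linear factors from roots: (x + 2).
Complete factorization: f(x) = (x + 2)·(x^2 + 1)·(x^3 + 2x^2 + 2x + 2).
Factor degrees with multiplicity: 1 + 2 + 3 = 6.

1, 2, 3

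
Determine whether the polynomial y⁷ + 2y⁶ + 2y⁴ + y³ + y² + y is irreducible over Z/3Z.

Write P(y) = y⁷ + 2y⁶ + 2y⁴ + y³ + y² + y.
Check for roots in Z/3Z: P(0) = 0 → root; P(1) = 2; P(2) = 2.
P(0) = 0, so (y) divides P(y); P is reducible.

No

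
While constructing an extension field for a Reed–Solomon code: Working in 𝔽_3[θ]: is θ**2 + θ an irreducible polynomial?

Write P(θ) = θ**2 + θ.
Check for roots in 𝔽_3: P(0) = 0 → root; P(1) = 2; P(2) = 0 → root.
P(0) = 0, so (θ) divides P(θ); P is reducible.

No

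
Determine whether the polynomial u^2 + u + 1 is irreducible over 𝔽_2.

Yes

Write P(u) = u^2 + u + 1.
Check for roots in 𝔽_2: P(0) = 1; P(1) = 1.
No roots. A degree-2 polynomial over a field with no linear factor is irreducible.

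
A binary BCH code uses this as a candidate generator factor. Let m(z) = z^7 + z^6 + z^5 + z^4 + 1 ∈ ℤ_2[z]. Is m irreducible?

Check for roots in ℤ_2: m(0) = 1; m(1) = 1.
No roots, so no linear factors.
Monic irreducibles of degree 2 over GF(2): z^2 + z + 1.
None of them divide m (all give nonzero remainder).
Monic irreducibles of degree 3 over GF(2): z^3 + z + 1, z^3 + z^2 + 1.
None of them divide m (all give nonzero remainder).
No irreducible factor of degree ≤ 3 exists, so m is irreducible over GF(2).

Yes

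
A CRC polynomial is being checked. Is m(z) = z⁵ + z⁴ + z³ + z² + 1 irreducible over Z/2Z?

Yes

Check for roots in Z/2Z: m(0) = 1; m(1) = 1.
No roots, so no linear factors.
Monic irreducibles of degree 2 over GF(2): z² + z + 1.
None of them divide m (all give nonzero remainder).
No irreducible factor of degree ≤ 2 exists, so m is irreducible over GF(2).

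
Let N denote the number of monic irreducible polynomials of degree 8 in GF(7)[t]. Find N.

720300

Gauss's count: N_{7}(8) = (1/8) Σ_{d|8} μ(8/d)·7^d.
Divisors of 8: 1, 2, 4, 8; μ(8/d) for each: 0, 0, -1, 1.
Σ = − 7^4 + 7^8 = 5762400.
N = 5762400/8 = 720300.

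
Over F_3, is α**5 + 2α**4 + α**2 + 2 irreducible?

Write f(α) = α**5 + 2α**4 + α**2 + 2.
Check for roots in F_3: f(0) = 2; f(1) = 0 → root; f(2) = 1.
f(1) = 0, so (α − 1) divides f(α); f is reducible.

No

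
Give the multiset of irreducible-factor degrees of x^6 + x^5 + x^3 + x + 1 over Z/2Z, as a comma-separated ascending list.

2, 2, 2

Write h(x) = x^6 + x^5 + x^3 + x + 1.
Roots in Z/2Z: h(0) = 1; h(1) = 1.
Complete factorization: h(x) = (x^2 + x + 1)^3.
Factor degrees with multiplicity: 2 + 2 + 2 = 6.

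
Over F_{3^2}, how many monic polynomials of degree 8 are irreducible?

Gauss's count: N_{9}(8) = (1/8) Σ_{d|8} μ(8/d)·9^d.
Divisors of 8: 1, 2, 4, 8; μ(8/d) for each: 0, 0, -1, 1.
Σ = − 9^4 + 9^8 = 43040160.
N = 43040160/8 = 5380020.

5380020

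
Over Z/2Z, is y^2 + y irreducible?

Write h(y) = y^2 + y.
Check for roots in Z/2Z: h(0) = 0 → root; h(1) = 0 → root.
h(0) = 0, so (y) divides h(y); h is reducible.

No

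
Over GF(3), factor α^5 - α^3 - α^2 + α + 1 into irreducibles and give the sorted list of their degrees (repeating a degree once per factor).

5

Write h(α) = α^5 - α^3 - α^2 + α + 1.
Roots in GF(3): h(0) = 1; h(1) = 1; h(2) = 2.
Complete factorization: h(α) = (α^5 - α^3 - α^2 + α + 1).
Factor degrees with multiplicity: 5 = 5.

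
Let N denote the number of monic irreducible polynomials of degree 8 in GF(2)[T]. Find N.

Gauss's count: N_{2}(8) = (1/8) Σ_{d|8} μ(8/d)·2^d.
Divisors of 8: 1, 2, 4, 8; μ(8/d) for each: 0, 0, -1, 1.
Σ = − 2^4 + 2^8 = 240.
N = 240/8 = 30.

30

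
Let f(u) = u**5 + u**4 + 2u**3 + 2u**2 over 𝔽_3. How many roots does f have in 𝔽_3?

Evaluate at each of the 3 elements of 𝔽_3:
f(0) = 0 → root; f(1) = 0 → root; f(2) = 0 → root.
Roots: {0, 1, 2}.

3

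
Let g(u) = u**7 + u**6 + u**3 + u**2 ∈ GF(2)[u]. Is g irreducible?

Check for roots in GF(2): g(0) = 0 → root; g(1) = 0 → root.
g(0) = 0, so (u) divides g(u); g is reducible.

No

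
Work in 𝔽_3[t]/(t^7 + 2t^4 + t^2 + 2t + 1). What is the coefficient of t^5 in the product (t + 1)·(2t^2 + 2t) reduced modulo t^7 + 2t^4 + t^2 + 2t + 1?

0

Multiply in 𝔽_3[t]: (t + 1)·(2t^2 + 2t) = 2t^3 + t^2 + 2t.
Reduced: 2t^3 + t^2 + 2t.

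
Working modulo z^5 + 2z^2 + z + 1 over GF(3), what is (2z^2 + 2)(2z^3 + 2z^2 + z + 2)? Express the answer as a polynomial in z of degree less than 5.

Multiply in GF(3)[z]: (2z^2 + 2)·(2z^3 + 2z^2 + z + 2) = z^5 + z^4 + 2z^2 + 2z + 1.
Reduce using z^5 ≡ z^2 + 2z + 2 (mod z^5 + 2z^2 + z + 1).
Reduced: z^4 + z.

z^4 + z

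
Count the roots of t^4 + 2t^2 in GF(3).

3

Write f(t) = t^4 + 2t^2.
Evaluate at each of the 3 elements of GF(3):
f(0) = 0 → root; f(1) = 0 → root; f(2) = 0 → root.
Roots: {0, 1, 2}.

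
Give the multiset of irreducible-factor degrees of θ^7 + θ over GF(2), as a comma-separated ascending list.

1, 1, 1, 2, 2

Write g(θ) = θ^7 + θ.
Roots in GF(2): g(0) = 0 → root; g(1) = 0 → root.
Linear factors from roots: (θ), (θ + 1).
Complete factorization: g(θ) = (θ)·(θ + 1)^2·(θ^2 + θ + 1)^2.
Factor degrees with multiplicity: 1 + 1 + 1 + 2 + 2 = 7.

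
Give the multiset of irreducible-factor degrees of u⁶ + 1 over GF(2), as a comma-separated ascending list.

1, 1, 2, 2

Write g(u) = u⁶ + 1.
Roots in GF(2): g(0) = 1; g(1) = 0 → root.
Linear factors from roots: (u + 1).
Complete factorization: g(u) = (u + 1)^2·(u² + u + 1)^2.
Factor degrees with multiplicity: 1 + 1 + 2 + 2 = 6.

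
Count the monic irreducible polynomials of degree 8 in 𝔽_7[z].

Gauss's count: N_{7}(8) = (1/8) Σ_{d|8} μ(8/d)·7^d.
Divisors of 8: 1, 2, 4, 8; μ(8/d) for each: 0, 0, -1, 1.
Σ = − 7^4 + 7^8 = 5762400.
N = 5762400/8 = 720300.

720300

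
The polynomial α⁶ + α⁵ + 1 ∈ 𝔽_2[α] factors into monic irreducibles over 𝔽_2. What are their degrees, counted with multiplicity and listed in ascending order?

6

Write f(α) = α⁶ + α⁵ + 1.
Roots in 𝔽_2: f(0) = 1; f(1) = 1.
Complete factorization: f(α) = (α⁶ + α⁵ + 1).
Factor degrees with multiplicity: 6 = 6.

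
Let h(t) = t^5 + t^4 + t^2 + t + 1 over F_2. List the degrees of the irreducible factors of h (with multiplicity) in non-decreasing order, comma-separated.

5

Roots in F_2: h(0) = 1; h(1) = 1.
Complete factorization: h(t) = (t^5 + t^4 + t^2 + t + 1).
Factor degrees with multiplicity: 5 = 5.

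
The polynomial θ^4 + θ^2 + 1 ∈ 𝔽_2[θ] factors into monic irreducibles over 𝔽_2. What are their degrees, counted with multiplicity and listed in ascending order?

Write f(θ) = θ^4 + θ^2 + 1.
Roots in 𝔽_2: f(0) = 1; f(1) = 1.
Complete factorization: f(θ) = (θ^2 + θ + 1)^2.
Factor degrees with multiplicity: 2 + 2 = 4.

2, 2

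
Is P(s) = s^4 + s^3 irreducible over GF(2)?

No

Check for roots in GF(2): P(0) = 0 → root; P(1) = 0 → root.
P(0) = 0, so (s) divides P(s); P is reducible.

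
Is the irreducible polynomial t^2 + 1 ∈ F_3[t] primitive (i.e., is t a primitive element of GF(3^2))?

No

Write f(t) = t^2 + 1.
|GF(3^2)^×| = 3^2 − 1 = 8. Prime factorization: 8 = 2^3.
f is primitive ⇔ t has order 8 in GF(3)[t]/(f), i.e. t^(8/q) ≠ 1 for each prime q | 8.
t^(4) mod f = 1
Since t^(4) = 1, the order of t divides 4 < 8; not primitive.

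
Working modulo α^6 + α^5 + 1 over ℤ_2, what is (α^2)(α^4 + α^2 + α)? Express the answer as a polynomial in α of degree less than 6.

Multiply in ℤ_2[α]: (α^2)·(α^4 + α^2 + α) = α^6 + α^4 + α^3.
Reduce using α^6 ≡ α^5 + 1 (mod α^6 + α^5 + 1).
Reduced: α^5 + α^4 + α^3 + 1.

α^5 + α^4 + α^3 + 1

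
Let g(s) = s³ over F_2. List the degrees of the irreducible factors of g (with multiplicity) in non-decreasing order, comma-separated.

1, 1, 1

Roots in F_2: g(0) = 0 → root; g(1) = 1.
Linear factors from roots: (s).
Complete factorization: g(s) = (s)^3.
Factor degrees with multiplicity: 1 + 1 + 1 = 3.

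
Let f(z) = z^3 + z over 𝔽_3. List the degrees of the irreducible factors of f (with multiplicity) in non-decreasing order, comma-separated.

Roots in 𝔽_3: f(0) = 0 → root; f(1) = 2; f(2) = 1.
Linear factors from roots: (z).
Complete factorization: f(z) = (z)·(z^2 + 1).
Factor degrees with multiplicity: 1 + 2 = 3.

1, 2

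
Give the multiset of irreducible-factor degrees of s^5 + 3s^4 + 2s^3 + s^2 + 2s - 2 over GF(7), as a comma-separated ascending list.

Write f(s) = s^5 + 3s^4 + 2s^3 + s^2 + 2s - 2.
Linear factors from roots: (s - 1), (s - 3).
Complete factorization: f(s) = (s - 1)·(s - 3)^2·(s^2 + 3s + 1).
Factor degrees with multiplicity: 1 + 1 + 1 + 2 = 5.

1, 1, 1, 2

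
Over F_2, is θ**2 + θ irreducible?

Write m(θ) = θ**2 + θ.
Check for roots in F_2: m(0) = 0 → root; m(1) = 0 → root.
m(0) = 0, so (θ) divides m(θ); m is reducible.

No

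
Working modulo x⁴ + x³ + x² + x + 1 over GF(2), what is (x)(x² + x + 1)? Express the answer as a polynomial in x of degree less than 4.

x^3 + x^2 + x

Multiply in GF(2)[x]: (x)·(x² + x + 1) = x³ + x² + x.
Reduced: x³ + x² + x.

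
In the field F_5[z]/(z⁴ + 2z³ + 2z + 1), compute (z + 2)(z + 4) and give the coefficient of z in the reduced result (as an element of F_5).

Multiply in F_5[z]: (z + 2)·(z + 4) = z² + z + 3.
Reduced: z² + z + 3.

1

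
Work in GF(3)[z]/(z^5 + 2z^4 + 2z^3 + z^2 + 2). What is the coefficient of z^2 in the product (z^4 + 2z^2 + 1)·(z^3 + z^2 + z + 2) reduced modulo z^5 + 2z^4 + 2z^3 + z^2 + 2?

0

Multiply in GF(3)[z]: (z^4 + 2z^2 + 1)·(z^3 + z^2 + z + 2) = z^7 + z^6 + z^4 + 2z^2 + z + 2.
Reduce using z^5 ≡ z^4 + z^3 + 2z^2 + 1 (mod z^5 + 2z^4 + 2z^3 + z^2 + 2).
Reduced: 2z^4 + z^3 + 2.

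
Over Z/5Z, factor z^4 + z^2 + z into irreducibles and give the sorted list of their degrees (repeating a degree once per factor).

Write h(z) = z^4 + z^2 + z.
Roots in Z/5Z: h(0) = 0 → root; h(1) = 3; h(2) = 2; h(3) = 3; h(4) = 1.
Linear factors from roots: (z).
Complete factorization: h(z) = (z)·(z^3 + z + 1).
Factor degrees with multiplicity: 1 + 3 = 4.

1, 3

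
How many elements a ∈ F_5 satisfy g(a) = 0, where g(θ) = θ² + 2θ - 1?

0

Evaluate at each of the 5 elements of F_5:
g(0) = 4; g(1) = 2; g(2) = 2; g(3) = 4; g(4) = 3.
No element is a root.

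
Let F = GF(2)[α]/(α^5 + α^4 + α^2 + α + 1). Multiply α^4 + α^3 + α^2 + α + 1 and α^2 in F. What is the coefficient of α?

Multiply in GF(2)[α]: (α^4 + α^3 + α^2 + α + 1)·(α^2) = α^6 + α^5 + α^4 + α^3 + α^2.
Reduce using α^5 ≡ α^4 + α^2 + α + 1 (mod α^5 + α^4 + α^2 + α + 1).
Reduced: α^4 + α.

1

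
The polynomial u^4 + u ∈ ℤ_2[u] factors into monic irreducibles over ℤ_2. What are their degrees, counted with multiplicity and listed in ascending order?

Write h(u) = u^4 + u.
Roots in ℤ_2: h(0) = 0 → root; h(1) = 0 → root.
Linear factors from roots: (u), (u + 1).
Complete factorization: h(u) = (u)·(u + 1)·(u^2 + u + 1).
Factor degrees with multiplicity: 1 + 1 + 2 = 4.

1, 1, 2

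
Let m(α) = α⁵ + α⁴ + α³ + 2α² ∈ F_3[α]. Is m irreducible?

Check for roots in F_3: m(0) = 0 → root; m(1) = 2; m(2) = 1.
m(0) = 0, so (α) divides m(α); m is reducible.

No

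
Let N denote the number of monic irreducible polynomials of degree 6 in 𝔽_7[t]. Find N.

19544

Gauss's count: N_{7}(6) = (1/6) Σ_{d|6} μ(6/d)·7^d.
Divisors of 6: 1, 2, 3, 6; μ(6/d) for each: 1, -1, -1, 1.
Σ = 7^1 − 7^2 − 7^3 + 7^6 = 117264.
N = 117264/6 = 19544.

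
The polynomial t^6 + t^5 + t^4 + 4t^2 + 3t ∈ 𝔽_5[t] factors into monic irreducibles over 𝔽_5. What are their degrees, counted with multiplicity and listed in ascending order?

Write h(t) = t^6 + t^5 + t^4 + 4t^2 + 3t.
Roots in 𝔽_5: h(0) = 0 → root; h(1) = 0 → root; h(2) = 4; h(3) = 3; h(4) = 2.
Linear factors from roots: (t), (t + 4).
Complete factorization: h(t) = (t)·(t + 4)·(t^4 + 2t^3 + 3t^2 + 3t + 2).
Factor degrees with multiplicity: 1 + 1 + 4 = 6.

1, 1, 4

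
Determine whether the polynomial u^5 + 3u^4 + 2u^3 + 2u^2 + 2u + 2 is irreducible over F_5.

No

Write f(u) = u^5 + 3u^4 + 2u^3 + 2u^2 + 2u + 2.
Check for roots in F_5: f(0) = 2; f(1) = 2; f(2) = 0 → root; f(3) = 1; f(4) = 2.
f(2) = 0, so (u − 2) divides f(u); f is reducible.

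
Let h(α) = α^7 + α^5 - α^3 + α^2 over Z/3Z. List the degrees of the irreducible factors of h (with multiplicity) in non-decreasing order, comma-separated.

Roots in Z/3Z: h(0) = 0 → root; h(1) = 2; h(2) = 0 → root.
Linear factors from roots: (α), (α + 1).
Complete factorization: h(α) = (α + 1)·(α)^2·(α^2 + α - 1)^2.
Factor degrees with multiplicity: 1 + 1 + 1 + 2 + 2 = 7.

1, 1, 1, 2, 2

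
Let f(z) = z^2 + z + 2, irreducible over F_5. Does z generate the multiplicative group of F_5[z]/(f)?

Yes

|GF(5^2)^×| = 5^2 − 1 = 24. Prime factorization: 24 = 2^3·3.
f is primitive ⇔ z has order 24 in GF(5)[z]/(f), i.e. z^(24/q) ≠ 1 for each prime q | 24.
z^(12) mod f = 4.
z^(8) mod f = 3z + 1.
None equal 1, so z has full order 24; f is primitive.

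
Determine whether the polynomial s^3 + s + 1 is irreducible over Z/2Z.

Yes

Write P(s) = s^3 + s + 1.
Check for roots in Z/2Z: P(0) = 1; P(1) = 1.
No roots. A degree-3 polynomial over a field with no linear factor is irreducible.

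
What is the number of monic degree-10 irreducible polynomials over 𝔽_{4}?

x^(4^10) − x is the product of all monic irreducibles of degree dividing 10; Möbius inversion gives N = (1/10) Σ μ(10/d)·4^d.
Divisors of 10: 1, 2, 5, 10; μ(10/d) for each: 1, -1, -1, 1.
Σ = 4^1 − 4^2 − 4^5 + 4^10 = 1047540.
N = 1047540/10 = 104754.

104754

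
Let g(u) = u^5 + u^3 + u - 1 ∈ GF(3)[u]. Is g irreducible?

Yes

Check for roots in GF(3): g(0) = 2; g(1) = 2; g(2) = 2.
No roots, so no linear factors.
Monic irreducibles of degree 2 over GF(3): u^2 + 1, u^2 + u - 1, u^2 - u - 1.
None of them divide g (all give nonzero remainder).
No irreducible factor of degree ≤ 2 exists, so g is irreducible over GF(3).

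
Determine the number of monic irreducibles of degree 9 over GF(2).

56

x^(2^9) − x is the product of all monic irreducibles of degree dividing 9; Möbius inversion gives N = (1/9) Σ μ(9/d)·2^d.
Divisors of 9: 1, 3, 9; μ(9/d) for each: 0, -1, 1.
Σ = − 2^3 + 2^9 = 504.
N = 504/9 = 56.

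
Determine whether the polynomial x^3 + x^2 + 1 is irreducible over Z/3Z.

Write P(x) = x^3 + x^2 + 1.
Check for roots in Z/3Z: P(0) = 1; P(1) = 0 → root; P(2) = 1.
P(1) = 0, so (x − 1) divides P(x); P is reducible.

No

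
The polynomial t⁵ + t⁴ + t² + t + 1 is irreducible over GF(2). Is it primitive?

Write f(t) = t⁵ + t⁴ + t² + t + 1.
|GF(2^5)^×| = 2^5 − 1 = 31. Prime factorization: 31 = 31.
f is primitive ⇔ t has order 31 in GF(2)[t]/(f), i.e. t^(31/q) ≠ 1 for each prime q | 31.
t^(1) mod f = t.
None equal 1, so t has full order 31; f is primitive.

Yes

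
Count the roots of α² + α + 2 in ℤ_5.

0

Write P(α) = α² + α + 2.
Evaluate at each of the 5 elements of ℤ_5:
P(0) = 2; P(1) = 4; P(2) = 3; P(3) = 4; P(4) = 2.
No element is a root.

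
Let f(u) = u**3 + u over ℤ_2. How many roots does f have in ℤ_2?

Evaluate at each of the 2 elements of ℤ_2:
f(0) = 0 → root; f(1) = 0 → root.
Roots: {0, 1}.

2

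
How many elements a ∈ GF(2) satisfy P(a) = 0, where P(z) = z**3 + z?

Evaluate at each of the 2 elements of GF(2):
P(0) = 0 → root; P(1) = 0 → root.
Roots: {0, 1}.

2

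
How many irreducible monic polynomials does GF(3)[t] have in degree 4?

By the necklace-counting formula, N_3(4) = (1/4) Σ_{d|4} μ(4/d)·3^d.
Divisors of 4: 1, 2, 4; μ(4/d) for each: 0, -1, 1.
Σ = − 3^2 + 3^4 = 72.
N = 72/4 = 18.

18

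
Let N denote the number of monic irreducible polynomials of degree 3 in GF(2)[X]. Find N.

2

Gauss's count: N_{2}(3) = (1/3) Σ_{d|3} μ(3/d)·2^d.
Divisors of 3: 1, 3; μ(3/d) for each: -1, 1.
Σ = − 2^1 + 2^3 = 6.
N = 6/3 = 2.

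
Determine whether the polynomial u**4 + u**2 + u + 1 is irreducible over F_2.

Write h(u) = u**4 + u**2 + u + 1.
Check for roots in F_2: h(0) = 1; h(1) = 0 → root.
h(1) = 0, so (u − 1) divides h(u); h is reducible.

No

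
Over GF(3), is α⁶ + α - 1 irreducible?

Write P(α) = α⁶ + α - 1.
Check for roots in GF(3): P(0) = 2; P(1) = 1; P(2) = 2.
No roots, so no linear factors.
Monic irreducibles of degree 2 over GF(3): α² + 1, α² + α - 1, α² - α - 1.
None of them divide P (all give nonzero remainder).
Degree-3 irreducible divisors: test the 8 monic irreducibles of degree 3 over GF(3).
None of them divide P (all give nonzero remainder).
No irreducible factor of degree ≤ 3 exists, so P is irreducible over GF(3).

Yes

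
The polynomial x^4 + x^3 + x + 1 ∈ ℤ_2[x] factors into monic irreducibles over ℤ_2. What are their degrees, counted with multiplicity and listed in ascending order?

Write h(x) = x^4 + x^3 + x + 1.
Roots in ℤ_2: h(0) = 1; h(1) = 0 → root.
Linear factors from roots: (x + 1).
Complete factorization: h(x) = (x + 1)^2·(x^2 + x + 1).
Factor degrees with multiplicity: 1 + 1 + 2 = 4.

1, 1, 2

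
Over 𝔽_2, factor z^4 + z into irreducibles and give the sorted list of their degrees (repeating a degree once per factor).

Write g(z) = z^4 + z.
Roots in 𝔽_2: g(0) = 0 → root; g(1) = 0 → root.
Linear factors from roots: (z), (z + 1).
Complete factorization: g(z) = (z)·(z + 1)·(z^2 + z + 1).
Factor degrees with multiplicity: 1 + 1 + 2 = 4.

1, 1, 2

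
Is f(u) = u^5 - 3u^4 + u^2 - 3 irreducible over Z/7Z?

Check for roots in Z/7Z: f(0) = 4; f(1) = 3; f(2) = 6; f(3) = 6; f(4) = 3; f(5) = 5; f(6) = 1.
No roots, so no linear factors.
Degree-2 irreducible divisors: test the 21 monic irreducibles of degree 2 over GF(7).
None of them divide f (all give nonzero remainder).
No irreducible factor of degree ≤ 2 exists, so f is irreducible over GF(7).

Yes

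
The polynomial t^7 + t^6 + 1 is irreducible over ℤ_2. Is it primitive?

Yes

Write f(t) = t^7 + t^6 + 1.
|GF(2^7)^×| = 2^7 − 1 = 127. Prime factorization: 127 = 127.
f is primitive ⇔ t has order 127 in GF(2)[t]/(f), i.e. t^(127/q) ≠ 1 for each prime q | 127.
t^(1) mod f = t.
None equal 1, so t has full order 127; f is primitive.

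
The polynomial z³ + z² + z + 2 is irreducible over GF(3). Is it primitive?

Write f(z) = z³ + z² + z + 2.
|GF(3^3)^×| = 3^3 − 1 = 26. Prime factorization: 26 = 2·13.
f is primitive ⇔ z has order 26 in GF(3)[z]/(f), i.e. z^(26/q) ≠ 1 for each prime q | 26.
z^(13) mod f = 1
z^(2) mod f = z².
Since z^(13) = 1, the order of z divides 13 < 26; not primitive.

No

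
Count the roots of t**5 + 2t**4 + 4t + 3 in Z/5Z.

Write P(t) = t**5 + 2t**4 + 4t + 3.
Evaluate at each of the 5 elements of Z/5Z:
P(0) = 3; P(1) = 0 → root; P(2) = 0 → root; P(3) = 0 → root; P(4) = 0 → root.
Roots: {1, 2, 3, 4}.

4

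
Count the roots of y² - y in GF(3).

Write g(y) = y² - y.
Evaluate at each of the 3 elements of GF(3):
g(0) = 0 → root; g(1) = 0 → root; g(2) = 2.
Roots: {0, 1}.

2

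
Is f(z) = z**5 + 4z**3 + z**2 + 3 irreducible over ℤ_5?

Check for roots in ℤ_5: f(0) = 3; f(1) = 4; f(2) = 1; f(3) = 3; f(4) = 4.
No roots, so no linear factors.
Degree-2 irreducible divisors: test the 10 monic irreducibles of degree 2 over GF(5).
None of them divide f (all give nonzero remainder).
No irreducible factor of degree ≤ 2 exists, so f is irreducible over GF(5).

Yes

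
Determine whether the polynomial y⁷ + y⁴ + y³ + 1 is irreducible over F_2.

No

Write g(y) = y⁷ + y⁴ + y³ + 1.
Check for roots in F_2: g(0) = 1; g(1) = 0 → root.
g(1) = 0, so (y − 1) divides g(y); g is reducible.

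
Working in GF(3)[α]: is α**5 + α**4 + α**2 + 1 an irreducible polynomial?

Write P(α) = α**5 + α**4 + α**2 + 1.
Check for roots in GF(3): P(0) = 1; P(1) = 1; P(2) = 2.
No roots, so no linear factors.
Monic irreducibles of degree 2 over GF(3): α**2 + 1, α**2 + α - 1, α**2 - α - 1.
None of them divide P (all give nonzero remainder).
No irreducible factor of degree ≤ 2 exists, so P is irreducible over GF(3).

Yes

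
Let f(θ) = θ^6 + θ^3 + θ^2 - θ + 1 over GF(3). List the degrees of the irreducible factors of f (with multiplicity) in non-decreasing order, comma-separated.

1, 1, 1, 3

Roots in GF(3): f(0) = 1; f(1) = 0 → root; f(2) = 0 → root.
Linear factors from roots: (θ - 1), (θ + 1).
Complete factorization: f(θ) = (θ - 1)·(θ + 1)^2·(θ^3 - θ^2 - θ - 1).
Factor degrees with multiplicity: 1 + 1 + 1 + 3 = 6.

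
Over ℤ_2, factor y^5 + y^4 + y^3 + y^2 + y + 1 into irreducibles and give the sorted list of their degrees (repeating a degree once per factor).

Write h(y) = y^5 + y^4 + y^3 + y^2 + y + 1.
Roots in ℤ_2: h(0) = 1; h(1) = 0 → root.
Linear factors from roots: (y + 1).
Complete factorization: h(y) = (y + 1)·(y^2 + y + 1)^2.
Factor degrees with multiplicity: 1 + 2 + 2 = 5.

1, 2, 2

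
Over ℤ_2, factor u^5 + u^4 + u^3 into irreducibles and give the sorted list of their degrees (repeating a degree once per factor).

1, 1, 1, 2

Write h(u) = u^5 + u^4 + u^3.
Roots in ℤ_2: h(0) = 0 → root; h(1) = 1.
Linear factors from roots: (u).
Complete factorization: h(u) = (u)^3·(u^2 + u + 1).
Factor degrees with multiplicity: 1 + 1 + 1 + 2 = 5.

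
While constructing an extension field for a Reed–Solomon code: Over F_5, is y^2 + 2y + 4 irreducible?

Yes

Write g(y) = y^2 + 2y + 4.
Check for roots in F_5: g(0) = 4; g(1) = 2; g(2) = 2; g(3) = 4; g(4) = 3.
No roots. A degree-2 polynomial over a field with no linear factor is irreducible.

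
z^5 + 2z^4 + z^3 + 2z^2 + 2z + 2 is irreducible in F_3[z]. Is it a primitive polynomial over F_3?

Write f(z) = z^5 + 2z^4 + z^3 + 2z^2 + 2z + 2.
|GF(3^5)^×| = 3^5 − 1 = 242. Prime factorization: 242 = 2·11^2.
f is primitive ⇔ z has order 242 in GF(3)[z]/(f), i.e. z^(242/q) ≠ 1 for each prime q | 242.
z^(121) mod f = 1
z^(22) mod f = z^4 + z^2 + 2z + 2.
Since z^(121) = 1, the order of z divides 121 < 242; not primitive.

No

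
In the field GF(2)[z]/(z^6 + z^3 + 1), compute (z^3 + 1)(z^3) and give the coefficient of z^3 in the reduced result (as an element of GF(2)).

0

Multiply in GF(2)[z]: (z^3 + 1)·(z^3) = z^6 + z^3.
Reduce using z^6 ≡ z^3 + 1 (mod z^6 + z^3 + 1).
Reduced: 1.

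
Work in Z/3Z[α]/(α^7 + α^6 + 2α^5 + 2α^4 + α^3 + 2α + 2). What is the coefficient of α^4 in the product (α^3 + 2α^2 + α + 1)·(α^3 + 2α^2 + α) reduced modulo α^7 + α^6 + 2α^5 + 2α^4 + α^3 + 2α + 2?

Multiply in Z/3Z[α]: (α^3 + 2α^2 + α + 1)·(α^3 + 2α^2 + α) = α^6 + α^5 + 2α^3 + α.
Reduced: α^6 + α^5 + 2α^3 + α.

0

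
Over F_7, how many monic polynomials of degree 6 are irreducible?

19544

Gauss's count: N_{7}(6) = (1/6) Σ_{d|6} μ(6/d)·7^d.
Divisors of 6: 1, 2, 3, 6; μ(6/d) for each: 1, -1, -1, 1.
Σ = 7^1 − 7^2 − 7^3 + 7^6 = 117264.
N = 117264/6 = 19544.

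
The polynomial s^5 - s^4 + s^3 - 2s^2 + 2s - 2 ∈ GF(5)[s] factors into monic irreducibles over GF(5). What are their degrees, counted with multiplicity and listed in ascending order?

1, 2, 2

Write f(s) = s^5 - s^4 + s^3 - 2s^2 + 2s - 2.
Roots in GF(5): f(0) = 3; f(1) = 4; f(2) = 3; f(3) = 0 → root; f(4) = 1.
Linear factors from roots: (s + 2).
Complete factorization: f(s) = (s + 2)·(s^2 - 2s - 1)·(s^2 - s + 1).
Factor degrees with multiplicity: 1 + 2 + 2 = 5.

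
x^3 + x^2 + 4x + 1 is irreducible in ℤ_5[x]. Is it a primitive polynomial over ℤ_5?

Write f(x) = x^3 + x^2 + 4x + 1.
|GF(5^3)^×| = 5^3 − 1 = 124. Prime factorization: 124 = 2^2·31.
f is primitive ⇔ x has order 124 in GF(5)[x]/(f), i.e. x^(124/q) ≠ 1 for each prime q | 124.
x^(62) mod f = 1
x^(4) mod f = 2x^2 + 3x + 1.
Since x^(62) = 1, the order of x divides 62 < 124; not primitive.

No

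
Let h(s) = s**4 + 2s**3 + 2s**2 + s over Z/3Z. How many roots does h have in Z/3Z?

3

Evaluate at each of the 3 elements of Z/3Z:
h(0) = 0 → root; h(1) = 0 → root; h(2) = 0 → root.
Roots: {0, 1, 2}.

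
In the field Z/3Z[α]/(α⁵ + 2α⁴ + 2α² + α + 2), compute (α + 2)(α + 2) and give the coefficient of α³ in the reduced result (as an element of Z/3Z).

0

Multiply in Z/3Z[α]: (α + 2)·(α + 2) = α² + α + 1.
Reduced: α² + α + 1.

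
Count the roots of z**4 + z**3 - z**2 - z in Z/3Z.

3

Write g(z) = z**4 + z**3 - z**2 - z.
Evaluate at each of the 3 elements of Z/3Z:
g(0) = 0 → root; g(1) = 0 → root; g(2) = 0 → root.
Roots: {0, 1, 2}.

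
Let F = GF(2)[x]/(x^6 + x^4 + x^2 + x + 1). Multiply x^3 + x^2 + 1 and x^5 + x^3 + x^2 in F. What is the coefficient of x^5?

Multiply in GF(2)[x]: (x^3 + x^2 + 1)·(x^5 + x^3 + x^2) = x^8 + x^7 + x^6 + x^5 + x^4 + x^3 + x^2.
Reduce using x^6 ≡ x^4 + x^2 + x + 1 (mod x^6 + x^4 + x^2 + x + 1).
Reduced: x^3 + x^2 + x.

0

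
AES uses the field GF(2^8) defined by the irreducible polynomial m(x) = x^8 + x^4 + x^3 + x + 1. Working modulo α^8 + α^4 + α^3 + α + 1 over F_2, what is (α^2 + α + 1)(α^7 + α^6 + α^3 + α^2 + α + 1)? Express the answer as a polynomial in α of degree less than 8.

Multiply in F_2[α]: (α^2 + α + 1)·(α^7 + α^6 + α^3 + α^2 + α + 1) = α^9 + α^6 + α^5 + α^3 + α^2 + 1.
Reduce using α^8 ≡ α^4 + α^3 + α + 1 (mod α^8 + α^4 + α^3 + α + 1).
Reduced: α^6 + α^4 + α^3 + α + 1.

α^6 + α^4 + α^3 + α + 1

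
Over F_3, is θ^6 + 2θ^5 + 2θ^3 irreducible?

Write g(θ) = θ^6 + 2θ^5 + 2θ^3.
Check for roots in F_3: g(0) = 0 → root; g(1) = 2; g(2) = 0 → root.
g(0) = 0, so (θ) divides g(θ); g is reducible.

No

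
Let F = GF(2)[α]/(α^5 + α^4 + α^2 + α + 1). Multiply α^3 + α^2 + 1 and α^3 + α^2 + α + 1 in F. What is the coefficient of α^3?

Multiply in GF(2)[α]: (α^3 + α^2 + 1)·(α^3 + α^2 + α + 1) = α^6 + α^3 + α + 1.
Reduce using α^5 ≡ α^4 + α^2 + α + 1 (mod α^5 + α^4 + α^2 + α + 1).
Reduced: α^4 + α.

0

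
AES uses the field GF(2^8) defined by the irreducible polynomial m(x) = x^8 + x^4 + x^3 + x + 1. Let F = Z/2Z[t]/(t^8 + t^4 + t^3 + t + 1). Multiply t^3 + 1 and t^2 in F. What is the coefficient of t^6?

Multiply in Z/2Z[t]: (t^3 + 1)·(t^2) = t^5 + t^2.
Reduced: t^5 + t^2.

0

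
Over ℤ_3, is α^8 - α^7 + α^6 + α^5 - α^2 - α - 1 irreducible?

Write f(α) = α^8 - α^7 + α^6 + α^5 - α^2 - α - 1.
Check for roots in ℤ_3: f(0) = 2; f(1) = 2; f(2) = 1.
No roots, so no linear factors.
Monic irreducibles of degree 2 over GF(3): α^2 + 1, α^2 + α - 1, α^2 - α - 1.
None of them divide f (all give nonzero remainder).
Degree-3 irreducible divisors: test the 8 monic irreducibles of degree 3 over GF(3).
None of them divide f (all give nonzero remainder).
Degree-4 irreducible divisors: test the 18 monic irreducibles of degree 4 over GF(3).
None of them divide f (all give nonzero remainder).
No irreducible factor of degree ≤ 4 exists, so f is irreducible over GF(3).

Yes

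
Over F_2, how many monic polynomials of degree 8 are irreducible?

The number of monic irreducibles of degree 8 over GF(2) is (1/8)·Σ_{d∣8} μ(8/d) 2^d.
Divisors of 8: 1, 2, 4, 8; μ(8/d) for each: 0, 0, -1, 1.
Σ = − 2^4 + 2^8 = 240.
N = 240/8 = 30.

30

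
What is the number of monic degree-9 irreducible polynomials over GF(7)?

4483696

Gauss's count: N_{7}(9) = (1/9) Σ_{d|9} μ(9/d)·7^d.
Divisors of 9: 1, 3, 9; μ(9/d) for each: 0, -1, 1.
Σ = − 7^3 + 7^9 = 40353264.
N = 40353264/9 = 4483696.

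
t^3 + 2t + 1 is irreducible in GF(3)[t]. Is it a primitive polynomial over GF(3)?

Yes

Write f(t) = t^3 + 2t + 1.
|GF(3^3)^×| = 3^3 − 1 = 26. Prime factorization: 26 = 2·13.
f is primitive ⇔ t has order 26 in GF(3)[t]/(f), i.e. t^(26/q) ≠ 1 for each prime q | 26.
t^(13) mod f = 2.
t^(2) mod f = t^2.
None equal 1, so t has full order 26; f is primitive.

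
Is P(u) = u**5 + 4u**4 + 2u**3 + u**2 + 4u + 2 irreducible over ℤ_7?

Check for roots in ℤ_7: P(0) = 2; P(1) = 0 → root; P(2) = 0 → root; P(3) = 0 → root; P(4) = 5; P(5) = 0 → root; P(6) = 0 → root.
P(1) = 0, so (u − 1) divides P(u); P is reducible.

No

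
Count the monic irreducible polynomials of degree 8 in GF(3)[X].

x^(3^8) − x is the product of all monic irreducibles of degree dividing 8; Möbius inversion gives N = (1/8) Σ μ(8/d)·3^d.
Divisors of 8: 1, 2, 4, 8; μ(8/d) for each: 0, 0, -1, 1.
Σ = − 3^4 + 3^8 = 6480.
N = 6480/8 = 810.

810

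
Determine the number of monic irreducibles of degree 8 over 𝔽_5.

48750

x^(5^8) − x is the product of all monic irreducibles of degree dividing 8; Möbius inversion gives N = (1/8) Σ μ(8/d)·5^d.
Divisors of 8: 1, 2, 4, 8; μ(8/d) for each: 0, 0, -1, 1.
Σ = − 5^4 + 5^8 = 390000.
N = 390000/8 = 48750.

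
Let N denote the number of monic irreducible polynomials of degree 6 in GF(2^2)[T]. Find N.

The number of monic irreducibles of degree 6 over GF(4) is (1/6)·Σ_{d∣6} μ(6/d) 4^d.
Divisors of 6: 1, 2, 3, 6; μ(6/d) for each: 1, -1, -1, 1.
Σ = 4^1 − 4^2 − 4^3 + 4^6 = 4020.
N = 4020/6 = 670.

670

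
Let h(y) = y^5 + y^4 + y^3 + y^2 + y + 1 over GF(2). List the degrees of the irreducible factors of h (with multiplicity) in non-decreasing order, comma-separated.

Roots in GF(2): h(0) = 1; h(1) = 0 → root.
Linear factors from roots: (y + 1).
Complete factorization: h(y) = (y + 1)·(y^2 + y + 1)^2.
Factor degrees with multiplicity: 1 + 2 + 2 = 5.

1, 2, 2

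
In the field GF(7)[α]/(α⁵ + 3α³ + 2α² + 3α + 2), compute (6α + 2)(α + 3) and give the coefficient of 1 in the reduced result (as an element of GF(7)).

Multiply in GF(7)[α]: (6α + 2)·(α + 3) = 6α² + 6α + 6.
Reduced: 6α² + 6α + 6.

6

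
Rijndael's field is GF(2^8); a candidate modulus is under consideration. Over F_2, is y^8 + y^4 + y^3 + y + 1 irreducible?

Yes

Write f(y) = y^8 + y^4 + y^3 + y + 1.
Check for roots in F_2: f(0) = 1; f(1) = 1.
No roots, so no linear factors.
Monic irreducibles of degree 2 over GF(2): y^2 + y + 1.
None of them divide f (all give nonzero remainder).
Monic irreducibles of degree 3 over GF(2): y^3 + y + 1, y^3 + y^2 + 1.
None of them divide f (all give nonzero remainder).
Monic irreducibles of degree 4 over GF(2): y^4 + y + 1, y^4 + y^3 + 1, y^4 + y^3 + y^2 + y + 1.
None of them divide f (all give nonzero remainder).
No irreducible factor of degree ≤ 4 exists, so f is irreducible over GF(2).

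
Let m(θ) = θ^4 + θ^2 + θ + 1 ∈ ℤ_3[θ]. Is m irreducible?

Check for roots in ℤ_3: m(0) = 1; m(1) = 1; m(2) = 2.
No roots, so no linear factors.
Monic irreducibles of degree 2 over GF(3): θ^2 + 1, θ^2 + θ - 1, θ^2 - θ - 1.
None of them divide m (all give nonzero remainder).
No irreducible factor of degree ≤ 2 exists, so m is irreducible over GF(3).

Yes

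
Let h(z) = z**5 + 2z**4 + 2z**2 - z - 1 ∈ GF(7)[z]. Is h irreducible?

Check for roots in GF(7): h(0) = 6; h(1) = 3; h(2) = 6; h(3) = 6; h(4) = 2; h(5) = 2; h(6) = 3.
No roots, so no linear factors.
Degree-2 irreducible divisors: test the 21 monic irreducibles of degree 2 over GF(7).
None of them divide h (all give nonzero remainder).
No irreducible factor of degree ≤ 2 exists, so h is irreducible over GF(7).

Yes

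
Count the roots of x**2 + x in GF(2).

Write h(x) = x**2 + x.
Evaluate at each of the 2 elements of GF(2):
h(0) = 0 → root; h(1) = 0 → root.
Roots: {0, 1}.

2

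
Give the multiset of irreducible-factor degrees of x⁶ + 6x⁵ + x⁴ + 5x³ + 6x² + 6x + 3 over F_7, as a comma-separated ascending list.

Write f(x) = x⁶ + 6x⁵ + x⁴ + 5x³ + 6x² + 6x + 3.
Linear factors from roots: (x + 6), (x + 4).
Complete factorization: f(x) = (x + 4)·(x + 6)·(x⁴ + 3x³ + 3x² + x + 1).
Factor degrees with multiplicity: 1 + 1 + 4 = 6.

1, 1, 4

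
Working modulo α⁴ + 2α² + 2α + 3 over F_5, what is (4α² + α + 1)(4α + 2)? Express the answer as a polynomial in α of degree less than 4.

Multiply in F_5[α]: (4α² + α + 1)·(4α + 2) = α³ + 2α² + α + 2.
Reduced: α³ + 2α² + α + 2.

α^3 + 2α^2 + α + 2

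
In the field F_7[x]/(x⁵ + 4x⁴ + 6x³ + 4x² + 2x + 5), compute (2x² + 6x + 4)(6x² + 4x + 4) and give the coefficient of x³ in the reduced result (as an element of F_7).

Multiply in F_7[x]: (2x² + 6x + 4)·(6x² + 4x + 4) = 5x⁴ + 2x³ + 5x + 2.
Reduced: 5x⁴ + 2x³ + 5x + 2.

2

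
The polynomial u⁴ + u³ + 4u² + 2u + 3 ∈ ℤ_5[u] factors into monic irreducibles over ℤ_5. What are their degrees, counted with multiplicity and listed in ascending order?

Write h(u) = u⁴ + u³ + 4u² + 2u + 3.
Roots in ℤ_5: h(0) = 3; h(1) = 1; h(2) = 2; h(3) = 3; h(4) = 0 → root.
Linear factors from roots: (u + 1).
Complete factorization: h(u) = (u + 1)·(u³ + 4u + 3).
Factor degrees with multiplicity: 1 + 3 = 4.

1, 3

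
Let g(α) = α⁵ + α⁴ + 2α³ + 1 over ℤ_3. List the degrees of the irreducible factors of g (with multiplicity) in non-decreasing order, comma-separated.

5

Roots in ℤ_3: g(0) = 1; g(1) = 2; g(2) = 2.
Complete factorization: g(α) = (α⁵ + α⁴ + 2α³ + 1).
Factor degrees with multiplicity: 5 = 5.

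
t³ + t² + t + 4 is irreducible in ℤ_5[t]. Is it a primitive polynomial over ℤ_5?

Write f(t) = t³ + t² + t + 4.
|GF(5^3)^×| = 5^3 − 1 = 124. Prime factorization: 124 = 2^2·31.
f is primitive ⇔ t has order 124 in GF(5)[t]/(f), i.e. t^(124/q) ≠ 1 for each prime q | 124.
t^(62) mod f = 1
t^(4) mod f = 2t + 4.
Since t^(62) = 1, the order of t divides 62 < 124; not primitive.

No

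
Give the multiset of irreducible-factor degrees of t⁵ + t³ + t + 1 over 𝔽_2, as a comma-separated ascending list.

1, 4

Write h(t) = t⁵ + t³ + t + 1.
Roots in 𝔽_2: h(0) = 1; h(1) = 0 → root.
Linear factors from roots: (t + 1).
Complete factorization: h(t) = (t + 1)·(t⁴ + t³ + 1).
Factor degrees with multiplicity: 1 + 4 = 5.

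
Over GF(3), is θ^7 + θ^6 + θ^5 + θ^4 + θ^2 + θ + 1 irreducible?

Yes

Write g(θ) = θ^7 + θ^6 + θ^5 + θ^4 + θ^2 + θ + 1.
Check for roots in GF(3): g(0) = 1; g(1) = 1; g(2) = 1.
No roots, so no linear factors.
Monic irreducibles of degree 2 over GF(3): θ^2 + 1, θ^2 + θ - 1, θ^2 - θ - 1.
None of them divide g (all give nonzero remainder).
Degree-3 irreducible divisors: test the 8 monic irreducibles of degree 3 over GF(3).
None of them divide g (all give nonzero remainder).
No irreducible factor of degree ≤ 3 exists, so g is irreducible over GF(3).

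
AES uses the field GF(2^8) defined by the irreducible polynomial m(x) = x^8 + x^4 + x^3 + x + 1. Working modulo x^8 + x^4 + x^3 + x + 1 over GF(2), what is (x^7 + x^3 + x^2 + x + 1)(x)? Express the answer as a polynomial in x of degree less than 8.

Multiply in GF(2)[x]: (x^7 + x^3 + x^2 + x + 1)·(x) = x^8 + x^4 + x^3 + x^2 + x.
Reduce using x^8 ≡ x^4 + x^3 + x + 1 (mod x^8 + x^4 + x^3 + x + 1).
Reduced: x^2 + 1.

x^2 + 1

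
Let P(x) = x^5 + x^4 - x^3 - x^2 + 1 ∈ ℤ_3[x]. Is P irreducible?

Yes

Check for roots in ℤ_3: P(0) = 1; P(1) = 1; P(2) = 1.
No roots, so no linear factors.
Monic irreducibles of degree 2 over GF(3): x^2 + 1, x^2 + x - 1, x^2 - x - 1.
None of them divide P (all give nonzero remainder).
No irreducible factor of degree ≤ 2 exists, so P is irreducible over GF(3).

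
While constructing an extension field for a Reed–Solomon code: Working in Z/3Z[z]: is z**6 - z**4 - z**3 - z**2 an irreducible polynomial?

Write h(z) = z**6 - z**4 - z**3 - z**2.
Check for roots in Z/3Z: h(0) = 0 → root; h(1) = 1; h(2) = 0 → root.
h(0) = 0, so (z) divides h(z); h is reducible.

No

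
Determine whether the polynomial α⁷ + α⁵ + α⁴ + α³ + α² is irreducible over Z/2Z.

No

Write f(α) = α⁷ + α⁵ + α⁴ + α³ + α².
Check for roots in Z/2Z: f(0) = 0 → root; f(1) = 1.
f(0) = 0, so (α) divides f(α); f is reducible.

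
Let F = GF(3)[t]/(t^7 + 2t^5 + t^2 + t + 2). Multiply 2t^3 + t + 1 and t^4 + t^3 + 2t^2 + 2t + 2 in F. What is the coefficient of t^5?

Multiply in GF(3)[t]: (2t^3 + t + 1)·(t^4 + t^3 + 2t^2 + 2t + 2) = 2t^7 + 2t^6 + 2t^5 + t^3 + t^2 + t + 2.
Reduce using t^7 ≡ t^5 + 2t^2 + 2t + 1 (mod t^7 + 2t^5 + t^2 + t + 2).
Reduced: 2t^6 + t^5 + t^3 + 2t^2 + 2t + 1.

1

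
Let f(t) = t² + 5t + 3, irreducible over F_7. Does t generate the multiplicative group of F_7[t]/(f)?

|GF(7^2)^×| = 7^2 − 1 = 48. Prime factorization: 48 = 2^4·3.
f is primitive ⇔ t has order 48 in GF(7)[t]/(f), i.e. t^(48/q) ≠ 1 for each prime q | 48.
t^(24) mod f = 6.
t^(16) mod f = 2.
None equal 1, so t has full order 48; f is primitive.

Yes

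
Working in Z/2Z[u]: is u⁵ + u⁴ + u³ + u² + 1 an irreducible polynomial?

Yes

Write P(u) = u⁵ + u⁴ + u³ + u² + 1.
Check for roots in Z/2Z: P(0) = 1; P(1) = 1.
No roots, so no linear factors.
Monic irreducibles of degree 2 over GF(2): u² + u + 1.
None of them divide P (all give nonzero remainder).
No irreducible factor of degree ≤ 2 exists, so P is irreducible over GF(2).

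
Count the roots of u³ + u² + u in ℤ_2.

1

Write f(u) = u³ + u² + u.
Evaluate at each of the 2 elements of ℤ_2:
f(0) = 0 → root; f(1) = 1.
Roots: {0}.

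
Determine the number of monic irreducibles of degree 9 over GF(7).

Gauss's count: N_{7}(9) = (1/9) Σ_{d|9} μ(9/d)·7^d.
Divisors of 9: 1, 3, 9; μ(9/d) for each: 0, -1, 1.
Σ = − 7^3 + 7^9 = 40353264.
N = 40353264/9 = 4483696.

4483696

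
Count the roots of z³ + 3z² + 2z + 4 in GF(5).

1

Write P(z) = z³ + 3z² + 2z + 4.
Evaluate at each of the 5 elements of GF(5):
P(0) = 4; P(1) = 0 → root; P(2) = 3; P(3) = 4; P(4) = 4.
Roots: {1}.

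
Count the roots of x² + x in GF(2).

2

Write f(x) = x² + x.
Evaluate at each of the 2 elements of GF(2):
f(0) = 0 → root; f(1) = 0 → root.
Roots: {0, 1}.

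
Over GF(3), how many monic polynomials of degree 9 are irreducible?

x^(3^9) − x is the product of all monic irreducibles of degree dividing 9; Möbius inversion gives N = (1/9) Σ μ(9/d)·3^d.
Divisors of 9: 1, 3, 9; μ(9/d) for each: 0, -1, 1.
Σ = − 3^3 + 3^9 = 19656.
N = 19656/9 = 2184.

2184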